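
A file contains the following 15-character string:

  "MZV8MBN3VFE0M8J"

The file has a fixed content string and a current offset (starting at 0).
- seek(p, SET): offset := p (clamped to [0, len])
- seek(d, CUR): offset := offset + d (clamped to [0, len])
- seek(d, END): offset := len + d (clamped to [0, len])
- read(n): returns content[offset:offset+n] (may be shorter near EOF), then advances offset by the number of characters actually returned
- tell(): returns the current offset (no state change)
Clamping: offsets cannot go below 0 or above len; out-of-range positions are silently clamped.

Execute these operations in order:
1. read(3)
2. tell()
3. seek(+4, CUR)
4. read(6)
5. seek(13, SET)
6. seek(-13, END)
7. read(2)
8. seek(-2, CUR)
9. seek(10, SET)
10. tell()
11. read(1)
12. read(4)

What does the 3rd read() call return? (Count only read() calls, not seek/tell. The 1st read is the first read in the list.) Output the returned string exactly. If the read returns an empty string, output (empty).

After 1 (read(3)): returned 'MZV', offset=3
After 2 (tell()): offset=3
After 3 (seek(+4, CUR)): offset=7
After 4 (read(6)): returned '3VFE0M', offset=13
After 5 (seek(13, SET)): offset=13
After 6 (seek(-13, END)): offset=2
After 7 (read(2)): returned 'V8', offset=4
After 8 (seek(-2, CUR)): offset=2
After 9 (seek(10, SET)): offset=10
After 10 (tell()): offset=10
After 11 (read(1)): returned 'E', offset=11
After 12 (read(4)): returned '0M8J', offset=15

Answer: V8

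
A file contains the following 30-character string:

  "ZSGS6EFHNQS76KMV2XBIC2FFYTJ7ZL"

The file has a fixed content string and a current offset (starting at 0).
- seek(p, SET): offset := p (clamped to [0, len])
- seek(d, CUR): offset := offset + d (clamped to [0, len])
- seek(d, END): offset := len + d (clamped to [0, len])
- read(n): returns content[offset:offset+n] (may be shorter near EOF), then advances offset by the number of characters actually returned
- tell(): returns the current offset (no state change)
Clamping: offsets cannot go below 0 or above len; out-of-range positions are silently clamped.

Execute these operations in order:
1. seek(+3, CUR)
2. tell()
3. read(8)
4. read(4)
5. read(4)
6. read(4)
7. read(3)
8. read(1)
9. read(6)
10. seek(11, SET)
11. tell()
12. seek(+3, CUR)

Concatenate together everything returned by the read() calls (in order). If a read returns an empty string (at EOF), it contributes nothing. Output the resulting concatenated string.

Answer: S6EFHNQS76KMV2XBIC2FFYTJ7ZL

Derivation:
After 1 (seek(+3, CUR)): offset=3
After 2 (tell()): offset=3
After 3 (read(8)): returned 'S6EFHNQS', offset=11
After 4 (read(4)): returned '76KM', offset=15
After 5 (read(4)): returned 'V2XB', offset=19
After 6 (read(4)): returned 'IC2F', offset=23
After 7 (read(3)): returned 'FYT', offset=26
After 8 (read(1)): returned 'J', offset=27
After 9 (read(6)): returned '7ZL', offset=30
After 10 (seek(11, SET)): offset=11
After 11 (tell()): offset=11
After 12 (seek(+3, CUR)): offset=14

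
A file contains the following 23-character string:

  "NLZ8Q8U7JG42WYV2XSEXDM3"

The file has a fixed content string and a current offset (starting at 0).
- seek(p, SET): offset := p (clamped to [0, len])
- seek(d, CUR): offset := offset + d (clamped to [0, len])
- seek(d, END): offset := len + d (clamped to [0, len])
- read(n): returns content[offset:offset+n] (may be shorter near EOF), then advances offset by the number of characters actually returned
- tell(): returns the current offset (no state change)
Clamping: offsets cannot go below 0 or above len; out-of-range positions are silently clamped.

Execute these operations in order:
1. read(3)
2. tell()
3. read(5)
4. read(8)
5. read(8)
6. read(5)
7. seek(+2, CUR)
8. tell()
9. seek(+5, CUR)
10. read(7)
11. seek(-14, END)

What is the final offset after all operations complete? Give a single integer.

Answer: 9

Derivation:
After 1 (read(3)): returned 'NLZ', offset=3
After 2 (tell()): offset=3
After 3 (read(5)): returned '8Q8U7', offset=8
After 4 (read(8)): returned 'JG42WYV2', offset=16
After 5 (read(8)): returned 'XSEXDM3', offset=23
After 6 (read(5)): returned '', offset=23
After 7 (seek(+2, CUR)): offset=23
After 8 (tell()): offset=23
After 9 (seek(+5, CUR)): offset=23
After 10 (read(7)): returned '', offset=23
After 11 (seek(-14, END)): offset=9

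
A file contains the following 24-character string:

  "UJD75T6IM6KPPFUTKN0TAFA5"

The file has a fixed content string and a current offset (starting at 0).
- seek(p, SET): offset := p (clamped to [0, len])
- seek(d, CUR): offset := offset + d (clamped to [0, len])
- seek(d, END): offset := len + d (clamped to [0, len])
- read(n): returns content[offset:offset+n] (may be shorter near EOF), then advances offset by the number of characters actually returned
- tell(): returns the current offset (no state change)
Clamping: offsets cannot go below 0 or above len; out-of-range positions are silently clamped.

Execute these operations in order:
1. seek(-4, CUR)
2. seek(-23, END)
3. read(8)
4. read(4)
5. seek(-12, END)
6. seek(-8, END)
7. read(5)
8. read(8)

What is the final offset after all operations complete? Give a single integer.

After 1 (seek(-4, CUR)): offset=0
After 2 (seek(-23, END)): offset=1
After 3 (read(8)): returned 'JD75T6IM', offset=9
After 4 (read(4)): returned '6KPP', offset=13
After 5 (seek(-12, END)): offset=12
After 6 (seek(-8, END)): offset=16
After 7 (read(5)): returned 'KN0TA', offset=21
After 8 (read(8)): returned 'FA5', offset=24

Answer: 24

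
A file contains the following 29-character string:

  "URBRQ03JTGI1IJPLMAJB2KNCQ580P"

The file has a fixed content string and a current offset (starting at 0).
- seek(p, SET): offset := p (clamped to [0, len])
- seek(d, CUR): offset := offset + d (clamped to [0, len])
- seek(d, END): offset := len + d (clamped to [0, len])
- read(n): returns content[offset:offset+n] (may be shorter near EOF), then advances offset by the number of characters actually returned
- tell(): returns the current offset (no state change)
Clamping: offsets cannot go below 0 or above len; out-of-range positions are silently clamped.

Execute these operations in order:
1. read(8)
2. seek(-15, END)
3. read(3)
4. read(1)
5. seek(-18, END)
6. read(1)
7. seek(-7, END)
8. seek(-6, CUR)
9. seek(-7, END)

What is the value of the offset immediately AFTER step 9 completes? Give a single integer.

Answer: 22

Derivation:
After 1 (read(8)): returned 'URBRQ03J', offset=8
After 2 (seek(-15, END)): offset=14
After 3 (read(3)): returned 'PLM', offset=17
After 4 (read(1)): returned 'A', offset=18
After 5 (seek(-18, END)): offset=11
After 6 (read(1)): returned '1', offset=12
After 7 (seek(-7, END)): offset=22
After 8 (seek(-6, CUR)): offset=16
After 9 (seek(-7, END)): offset=22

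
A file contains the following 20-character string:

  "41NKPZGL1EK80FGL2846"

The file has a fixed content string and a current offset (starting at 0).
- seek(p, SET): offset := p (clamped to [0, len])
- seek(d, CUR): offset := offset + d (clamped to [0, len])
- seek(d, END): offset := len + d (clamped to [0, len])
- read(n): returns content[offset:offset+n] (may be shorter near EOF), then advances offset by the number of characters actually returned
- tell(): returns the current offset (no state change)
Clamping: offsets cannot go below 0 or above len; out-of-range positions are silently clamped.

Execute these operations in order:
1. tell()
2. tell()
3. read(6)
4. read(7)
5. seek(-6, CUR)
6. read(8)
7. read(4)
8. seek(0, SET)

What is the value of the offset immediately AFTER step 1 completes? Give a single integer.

After 1 (tell()): offset=0

Answer: 0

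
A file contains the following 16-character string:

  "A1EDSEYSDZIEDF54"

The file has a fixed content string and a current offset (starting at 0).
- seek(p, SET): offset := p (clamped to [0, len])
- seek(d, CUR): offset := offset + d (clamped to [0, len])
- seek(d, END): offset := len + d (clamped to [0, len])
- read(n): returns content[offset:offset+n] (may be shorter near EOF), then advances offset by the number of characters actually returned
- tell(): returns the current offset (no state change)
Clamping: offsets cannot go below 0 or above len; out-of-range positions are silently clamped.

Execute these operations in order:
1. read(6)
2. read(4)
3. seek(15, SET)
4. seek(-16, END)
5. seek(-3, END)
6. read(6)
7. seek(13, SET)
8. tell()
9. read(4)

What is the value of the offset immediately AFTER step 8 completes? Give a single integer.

After 1 (read(6)): returned 'A1EDSE', offset=6
After 2 (read(4)): returned 'YSDZ', offset=10
After 3 (seek(15, SET)): offset=15
After 4 (seek(-16, END)): offset=0
After 5 (seek(-3, END)): offset=13
After 6 (read(6)): returned 'F54', offset=16
After 7 (seek(13, SET)): offset=13
After 8 (tell()): offset=13

Answer: 13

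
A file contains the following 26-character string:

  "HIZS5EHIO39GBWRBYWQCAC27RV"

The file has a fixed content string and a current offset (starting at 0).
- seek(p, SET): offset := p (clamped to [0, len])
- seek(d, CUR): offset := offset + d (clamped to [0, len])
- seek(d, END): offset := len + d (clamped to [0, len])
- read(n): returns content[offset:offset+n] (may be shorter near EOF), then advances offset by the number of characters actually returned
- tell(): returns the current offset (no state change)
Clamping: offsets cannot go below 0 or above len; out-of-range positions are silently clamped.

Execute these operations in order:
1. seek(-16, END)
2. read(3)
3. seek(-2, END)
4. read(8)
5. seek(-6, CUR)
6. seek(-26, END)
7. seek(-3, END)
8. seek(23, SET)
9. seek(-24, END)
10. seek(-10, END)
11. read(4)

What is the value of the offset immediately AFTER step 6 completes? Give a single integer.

Answer: 0

Derivation:
After 1 (seek(-16, END)): offset=10
After 2 (read(3)): returned '9GB', offset=13
After 3 (seek(-2, END)): offset=24
After 4 (read(8)): returned 'RV', offset=26
After 5 (seek(-6, CUR)): offset=20
After 6 (seek(-26, END)): offset=0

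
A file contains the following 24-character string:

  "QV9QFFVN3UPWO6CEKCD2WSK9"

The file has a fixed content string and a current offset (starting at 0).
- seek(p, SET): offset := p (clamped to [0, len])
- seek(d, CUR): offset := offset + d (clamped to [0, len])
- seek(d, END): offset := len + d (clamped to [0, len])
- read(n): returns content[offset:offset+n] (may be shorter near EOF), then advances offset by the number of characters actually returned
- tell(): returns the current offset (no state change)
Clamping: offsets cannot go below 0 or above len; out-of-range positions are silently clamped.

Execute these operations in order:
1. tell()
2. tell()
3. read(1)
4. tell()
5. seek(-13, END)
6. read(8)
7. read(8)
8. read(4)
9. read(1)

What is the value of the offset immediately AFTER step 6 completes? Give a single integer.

Answer: 19

Derivation:
After 1 (tell()): offset=0
After 2 (tell()): offset=0
After 3 (read(1)): returned 'Q', offset=1
After 4 (tell()): offset=1
After 5 (seek(-13, END)): offset=11
After 6 (read(8)): returned 'WO6CEKCD', offset=19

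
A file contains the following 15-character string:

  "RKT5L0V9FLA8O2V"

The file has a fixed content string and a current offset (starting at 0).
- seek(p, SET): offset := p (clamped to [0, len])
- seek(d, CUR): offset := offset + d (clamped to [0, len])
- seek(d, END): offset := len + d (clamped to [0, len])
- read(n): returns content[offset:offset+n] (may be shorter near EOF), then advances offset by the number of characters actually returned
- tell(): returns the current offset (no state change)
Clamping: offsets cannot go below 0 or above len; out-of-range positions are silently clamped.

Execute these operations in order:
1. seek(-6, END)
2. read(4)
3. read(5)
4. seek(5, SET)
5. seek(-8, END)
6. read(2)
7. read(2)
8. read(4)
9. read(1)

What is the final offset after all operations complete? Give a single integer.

After 1 (seek(-6, END)): offset=9
After 2 (read(4)): returned 'LA8O', offset=13
After 3 (read(5)): returned '2V', offset=15
After 4 (seek(5, SET)): offset=5
After 5 (seek(-8, END)): offset=7
After 6 (read(2)): returned '9F', offset=9
After 7 (read(2)): returned 'LA', offset=11
After 8 (read(4)): returned '8O2V', offset=15
After 9 (read(1)): returned '', offset=15

Answer: 15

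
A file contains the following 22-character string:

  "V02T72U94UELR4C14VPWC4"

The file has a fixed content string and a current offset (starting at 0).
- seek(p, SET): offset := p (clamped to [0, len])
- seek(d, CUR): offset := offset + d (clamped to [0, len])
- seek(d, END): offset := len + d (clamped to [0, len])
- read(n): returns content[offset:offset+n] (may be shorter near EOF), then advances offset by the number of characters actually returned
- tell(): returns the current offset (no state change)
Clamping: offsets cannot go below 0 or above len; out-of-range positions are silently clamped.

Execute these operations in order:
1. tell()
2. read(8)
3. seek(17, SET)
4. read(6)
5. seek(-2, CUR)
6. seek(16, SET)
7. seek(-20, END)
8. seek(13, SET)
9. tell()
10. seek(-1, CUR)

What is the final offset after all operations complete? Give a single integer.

Answer: 12

Derivation:
After 1 (tell()): offset=0
After 2 (read(8)): returned 'V02T72U9', offset=8
After 3 (seek(17, SET)): offset=17
After 4 (read(6)): returned 'VPWC4', offset=22
After 5 (seek(-2, CUR)): offset=20
After 6 (seek(16, SET)): offset=16
After 7 (seek(-20, END)): offset=2
After 8 (seek(13, SET)): offset=13
After 9 (tell()): offset=13
After 10 (seek(-1, CUR)): offset=12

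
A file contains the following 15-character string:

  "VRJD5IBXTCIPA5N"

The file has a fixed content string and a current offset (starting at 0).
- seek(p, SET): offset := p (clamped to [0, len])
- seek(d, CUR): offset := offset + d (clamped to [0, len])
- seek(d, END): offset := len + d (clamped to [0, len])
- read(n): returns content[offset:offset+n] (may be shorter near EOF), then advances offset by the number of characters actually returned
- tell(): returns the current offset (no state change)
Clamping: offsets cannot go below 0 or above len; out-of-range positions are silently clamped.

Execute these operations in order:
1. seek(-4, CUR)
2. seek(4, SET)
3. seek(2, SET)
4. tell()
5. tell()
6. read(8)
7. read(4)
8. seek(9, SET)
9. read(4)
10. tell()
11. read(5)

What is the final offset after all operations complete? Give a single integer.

Answer: 15

Derivation:
After 1 (seek(-4, CUR)): offset=0
After 2 (seek(4, SET)): offset=4
After 3 (seek(2, SET)): offset=2
After 4 (tell()): offset=2
After 5 (tell()): offset=2
After 6 (read(8)): returned 'JD5IBXTC', offset=10
After 7 (read(4)): returned 'IPA5', offset=14
After 8 (seek(9, SET)): offset=9
After 9 (read(4)): returned 'CIPA', offset=13
After 10 (tell()): offset=13
After 11 (read(5)): returned '5N', offset=15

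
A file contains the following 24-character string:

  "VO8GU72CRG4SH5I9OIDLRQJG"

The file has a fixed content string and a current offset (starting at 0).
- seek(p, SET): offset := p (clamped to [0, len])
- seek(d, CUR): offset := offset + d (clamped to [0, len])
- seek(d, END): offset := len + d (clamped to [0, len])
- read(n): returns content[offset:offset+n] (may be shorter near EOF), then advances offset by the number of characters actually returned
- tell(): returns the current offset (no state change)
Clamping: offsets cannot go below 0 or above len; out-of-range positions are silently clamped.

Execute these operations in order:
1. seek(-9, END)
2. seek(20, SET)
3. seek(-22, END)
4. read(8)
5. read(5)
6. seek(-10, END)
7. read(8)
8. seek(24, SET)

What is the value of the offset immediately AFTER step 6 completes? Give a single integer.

Answer: 14

Derivation:
After 1 (seek(-9, END)): offset=15
After 2 (seek(20, SET)): offset=20
After 3 (seek(-22, END)): offset=2
After 4 (read(8)): returned '8GU72CRG', offset=10
After 5 (read(5)): returned '4SH5I', offset=15
After 6 (seek(-10, END)): offset=14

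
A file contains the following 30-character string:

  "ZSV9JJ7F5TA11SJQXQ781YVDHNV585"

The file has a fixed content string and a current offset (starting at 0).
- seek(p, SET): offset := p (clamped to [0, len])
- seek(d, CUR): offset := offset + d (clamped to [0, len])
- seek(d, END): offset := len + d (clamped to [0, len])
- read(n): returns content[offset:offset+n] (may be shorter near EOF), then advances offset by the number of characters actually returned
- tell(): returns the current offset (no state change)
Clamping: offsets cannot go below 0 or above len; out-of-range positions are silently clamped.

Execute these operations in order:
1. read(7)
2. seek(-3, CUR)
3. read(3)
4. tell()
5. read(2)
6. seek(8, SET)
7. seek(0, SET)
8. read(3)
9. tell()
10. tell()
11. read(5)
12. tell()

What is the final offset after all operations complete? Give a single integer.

After 1 (read(7)): returned 'ZSV9JJ7', offset=7
After 2 (seek(-3, CUR)): offset=4
After 3 (read(3)): returned 'JJ7', offset=7
After 4 (tell()): offset=7
After 5 (read(2)): returned 'F5', offset=9
After 6 (seek(8, SET)): offset=8
After 7 (seek(0, SET)): offset=0
After 8 (read(3)): returned 'ZSV', offset=3
After 9 (tell()): offset=3
After 10 (tell()): offset=3
After 11 (read(5)): returned '9JJ7F', offset=8
After 12 (tell()): offset=8

Answer: 8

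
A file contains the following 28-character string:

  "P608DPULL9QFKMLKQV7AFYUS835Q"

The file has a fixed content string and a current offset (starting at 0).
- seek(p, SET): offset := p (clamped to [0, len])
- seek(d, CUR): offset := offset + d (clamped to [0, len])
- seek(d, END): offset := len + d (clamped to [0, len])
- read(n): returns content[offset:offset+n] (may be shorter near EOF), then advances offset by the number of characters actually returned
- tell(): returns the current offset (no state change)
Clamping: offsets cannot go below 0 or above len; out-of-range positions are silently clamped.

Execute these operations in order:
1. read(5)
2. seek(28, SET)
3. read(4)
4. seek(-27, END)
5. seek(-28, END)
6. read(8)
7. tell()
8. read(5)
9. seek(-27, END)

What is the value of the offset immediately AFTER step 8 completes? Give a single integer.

After 1 (read(5)): returned 'P608D', offset=5
After 2 (seek(28, SET)): offset=28
After 3 (read(4)): returned '', offset=28
After 4 (seek(-27, END)): offset=1
After 5 (seek(-28, END)): offset=0
After 6 (read(8)): returned 'P608DPUL', offset=8
After 7 (tell()): offset=8
After 8 (read(5)): returned 'L9QFK', offset=13

Answer: 13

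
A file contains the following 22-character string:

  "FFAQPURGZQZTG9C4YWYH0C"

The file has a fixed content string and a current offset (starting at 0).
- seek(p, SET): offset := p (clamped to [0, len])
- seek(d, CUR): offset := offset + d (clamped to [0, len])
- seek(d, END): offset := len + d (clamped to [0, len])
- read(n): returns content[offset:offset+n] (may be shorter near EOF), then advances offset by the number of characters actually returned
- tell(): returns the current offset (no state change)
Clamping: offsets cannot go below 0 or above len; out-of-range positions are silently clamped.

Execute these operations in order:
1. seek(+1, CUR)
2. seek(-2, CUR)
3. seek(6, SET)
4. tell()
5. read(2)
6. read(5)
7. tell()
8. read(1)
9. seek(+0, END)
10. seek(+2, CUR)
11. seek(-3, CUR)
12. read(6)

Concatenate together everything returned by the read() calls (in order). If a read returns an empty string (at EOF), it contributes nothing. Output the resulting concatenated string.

After 1 (seek(+1, CUR)): offset=1
After 2 (seek(-2, CUR)): offset=0
After 3 (seek(6, SET)): offset=6
After 4 (tell()): offset=6
After 5 (read(2)): returned 'RG', offset=8
After 6 (read(5)): returned 'ZQZTG', offset=13
After 7 (tell()): offset=13
After 8 (read(1)): returned '9', offset=14
After 9 (seek(+0, END)): offset=22
After 10 (seek(+2, CUR)): offset=22
After 11 (seek(-3, CUR)): offset=19
After 12 (read(6)): returned 'H0C', offset=22

Answer: RGZQZTG9H0C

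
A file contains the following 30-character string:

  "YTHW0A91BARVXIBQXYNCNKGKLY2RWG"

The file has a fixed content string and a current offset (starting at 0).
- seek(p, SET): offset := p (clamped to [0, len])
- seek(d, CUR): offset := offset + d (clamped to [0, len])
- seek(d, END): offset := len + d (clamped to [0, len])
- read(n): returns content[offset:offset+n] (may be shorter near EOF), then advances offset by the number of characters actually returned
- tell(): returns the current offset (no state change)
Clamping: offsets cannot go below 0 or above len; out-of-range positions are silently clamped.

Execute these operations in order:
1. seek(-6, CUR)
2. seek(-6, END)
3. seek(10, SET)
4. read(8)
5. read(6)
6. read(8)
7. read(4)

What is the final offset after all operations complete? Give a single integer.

After 1 (seek(-6, CUR)): offset=0
After 2 (seek(-6, END)): offset=24
After 3 (seek(10, SET)): offset=10
After 4 (read(8)): returned 'RVXIBQXY', offset=18
After 5 (read(6)): returned 'NCNKGK', offset=24
After 6 (read(8)): returned 'LY2RWG', offset=30
After 7 (read(4)): returned '', offset=30

Answer: 30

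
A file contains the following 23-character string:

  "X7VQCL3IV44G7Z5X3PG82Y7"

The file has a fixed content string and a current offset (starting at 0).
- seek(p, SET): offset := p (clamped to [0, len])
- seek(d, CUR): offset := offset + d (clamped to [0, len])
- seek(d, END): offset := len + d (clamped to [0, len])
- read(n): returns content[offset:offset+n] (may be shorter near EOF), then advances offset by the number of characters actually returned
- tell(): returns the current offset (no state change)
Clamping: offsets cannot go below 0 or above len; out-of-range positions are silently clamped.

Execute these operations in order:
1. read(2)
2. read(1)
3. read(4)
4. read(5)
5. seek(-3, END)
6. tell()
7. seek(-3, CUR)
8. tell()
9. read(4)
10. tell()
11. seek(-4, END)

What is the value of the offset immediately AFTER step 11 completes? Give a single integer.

After 1 (read(2)): returned 'X7', offset=2
After 2 (read(1)): returned 'V', offset=3
After 3 (read(4)): returned 'QCL3', offset=7
After 4 (read(5)): returned 'IV44G', offset=12
After 5 (seek(-3, END)): offset=20
After 6 (tell()): offset=20
After 7 (seek(-3, CUR)): offset=17
After 8 (tell()): offset=17
After 9 (read(4)): returned 'PG82', offset=21
After 10 (tell()): offset=21
After 11 (seek(-4, END)): offset=19

Answer: 19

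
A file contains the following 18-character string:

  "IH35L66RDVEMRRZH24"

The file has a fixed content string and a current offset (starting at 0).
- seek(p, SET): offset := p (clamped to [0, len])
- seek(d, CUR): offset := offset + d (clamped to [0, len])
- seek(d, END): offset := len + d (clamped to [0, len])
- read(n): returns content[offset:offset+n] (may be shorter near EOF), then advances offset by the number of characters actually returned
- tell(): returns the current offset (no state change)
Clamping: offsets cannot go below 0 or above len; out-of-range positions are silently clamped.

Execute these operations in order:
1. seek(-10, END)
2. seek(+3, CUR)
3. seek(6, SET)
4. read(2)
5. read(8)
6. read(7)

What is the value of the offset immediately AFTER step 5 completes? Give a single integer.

Answer: 16

Derivation:
After 1 (seek(-10, END)): offset=8
After 2 (seek(+3, CUR)): offset=11
After 3 (seek(6, SET)): offset=6
After 4 (read(2)): returned '6R', offset=8
After 5 (read(8)): returned 'DVEMRRZH', offset=16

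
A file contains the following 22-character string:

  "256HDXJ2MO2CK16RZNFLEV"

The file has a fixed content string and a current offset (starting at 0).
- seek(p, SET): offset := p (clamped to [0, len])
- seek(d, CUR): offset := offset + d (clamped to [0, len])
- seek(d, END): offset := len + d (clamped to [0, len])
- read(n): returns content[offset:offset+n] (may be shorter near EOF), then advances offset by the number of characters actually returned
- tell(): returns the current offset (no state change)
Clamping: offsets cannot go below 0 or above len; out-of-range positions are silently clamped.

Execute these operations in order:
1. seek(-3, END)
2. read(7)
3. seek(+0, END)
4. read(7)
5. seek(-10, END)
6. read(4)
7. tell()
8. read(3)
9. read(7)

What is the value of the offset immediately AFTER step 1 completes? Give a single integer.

Answer: 19

Derivation:
After 1 (seek(-3, END)): offset=19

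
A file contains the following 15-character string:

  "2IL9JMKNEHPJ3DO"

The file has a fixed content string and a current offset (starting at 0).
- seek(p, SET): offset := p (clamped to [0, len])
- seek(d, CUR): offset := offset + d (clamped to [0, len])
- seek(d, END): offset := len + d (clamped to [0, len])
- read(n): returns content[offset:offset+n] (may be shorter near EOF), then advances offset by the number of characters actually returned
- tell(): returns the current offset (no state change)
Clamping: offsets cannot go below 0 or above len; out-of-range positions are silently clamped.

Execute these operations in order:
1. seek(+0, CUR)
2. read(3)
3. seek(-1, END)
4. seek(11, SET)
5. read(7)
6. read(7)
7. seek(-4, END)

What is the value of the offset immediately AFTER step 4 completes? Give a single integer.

After 1 (seek(+0, CUR)): offset=0
After 2 (read(3)): returned '2IL', offset=3
After 3 (seek(-1, END)): offset=14
After 4 (seek(11, SET)): offset=11

Answer: 11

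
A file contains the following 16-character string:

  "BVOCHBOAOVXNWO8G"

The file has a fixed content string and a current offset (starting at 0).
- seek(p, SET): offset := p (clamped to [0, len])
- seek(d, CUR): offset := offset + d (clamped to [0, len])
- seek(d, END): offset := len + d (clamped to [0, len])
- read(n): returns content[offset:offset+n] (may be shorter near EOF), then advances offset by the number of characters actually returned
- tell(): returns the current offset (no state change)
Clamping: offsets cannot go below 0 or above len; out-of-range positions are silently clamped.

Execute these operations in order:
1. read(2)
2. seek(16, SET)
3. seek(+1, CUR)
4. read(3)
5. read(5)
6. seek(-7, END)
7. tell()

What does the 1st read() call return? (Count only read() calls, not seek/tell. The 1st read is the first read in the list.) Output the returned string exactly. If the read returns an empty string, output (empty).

Answer: BV

Derivation:
After 1 (read(2)): returned 'BV', offset=2
After 2 (seek(16, SET)): offset=16
After 3 (seek(+1, CUR)): offset=16
After 4 (read(3)): returned '', offset=16
After 5 (read(5)): returned '', offset=16
After 6 (seek(-7, END)): offset=9
After 7 (tell()): offset=9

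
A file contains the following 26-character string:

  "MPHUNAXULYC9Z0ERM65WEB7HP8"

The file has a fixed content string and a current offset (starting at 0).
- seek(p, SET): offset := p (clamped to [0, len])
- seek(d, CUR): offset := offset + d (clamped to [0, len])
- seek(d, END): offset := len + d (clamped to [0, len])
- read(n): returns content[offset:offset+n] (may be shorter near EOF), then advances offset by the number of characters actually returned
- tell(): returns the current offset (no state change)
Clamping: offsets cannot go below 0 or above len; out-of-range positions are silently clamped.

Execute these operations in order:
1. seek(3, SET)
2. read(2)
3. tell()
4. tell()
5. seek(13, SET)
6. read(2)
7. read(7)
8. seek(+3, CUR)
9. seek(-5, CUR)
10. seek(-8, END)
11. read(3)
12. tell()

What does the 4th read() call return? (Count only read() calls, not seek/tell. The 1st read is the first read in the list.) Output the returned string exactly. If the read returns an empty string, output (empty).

Answer: 5WE

Derivation:
After 1 (seek(3, SET)): offset=3
After 2 (read(2)): returned 'UN', offset=5
After 3 (tell()): offset=5
After 4 (tell()): offset=5
After 5 (seek(13, SET)): offset=13
After 6 (read(2)): returned '0E', offset=15
After 7 (read(7)): returned 'RM65WEB', offset=22
After 8 (seek(+3, CUR)): offset=25
After 9 (seek(-5, CUR)): offset=20
After 10 (seek(-8, END)): offset=18
After 11 (read(3)): returned '5WE', offset=21
After 12 (tell()): offset=21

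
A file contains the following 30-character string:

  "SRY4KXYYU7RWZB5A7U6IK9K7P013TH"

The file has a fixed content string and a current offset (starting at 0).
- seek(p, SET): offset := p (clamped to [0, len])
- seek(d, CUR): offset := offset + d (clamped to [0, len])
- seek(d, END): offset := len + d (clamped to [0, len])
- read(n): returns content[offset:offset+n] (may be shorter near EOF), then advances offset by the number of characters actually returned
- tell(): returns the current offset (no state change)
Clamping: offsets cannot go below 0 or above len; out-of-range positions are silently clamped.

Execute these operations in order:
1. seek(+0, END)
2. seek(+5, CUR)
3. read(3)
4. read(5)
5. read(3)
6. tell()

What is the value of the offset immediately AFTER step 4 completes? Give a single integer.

After 1 (seek(+0, END)): offset=30
After 2 (seek(+5, CUR)): offset=30
After 3 (read(3)): returned '', offset=30
After 4 (read(5)): returned '', offset=30

Answer: 30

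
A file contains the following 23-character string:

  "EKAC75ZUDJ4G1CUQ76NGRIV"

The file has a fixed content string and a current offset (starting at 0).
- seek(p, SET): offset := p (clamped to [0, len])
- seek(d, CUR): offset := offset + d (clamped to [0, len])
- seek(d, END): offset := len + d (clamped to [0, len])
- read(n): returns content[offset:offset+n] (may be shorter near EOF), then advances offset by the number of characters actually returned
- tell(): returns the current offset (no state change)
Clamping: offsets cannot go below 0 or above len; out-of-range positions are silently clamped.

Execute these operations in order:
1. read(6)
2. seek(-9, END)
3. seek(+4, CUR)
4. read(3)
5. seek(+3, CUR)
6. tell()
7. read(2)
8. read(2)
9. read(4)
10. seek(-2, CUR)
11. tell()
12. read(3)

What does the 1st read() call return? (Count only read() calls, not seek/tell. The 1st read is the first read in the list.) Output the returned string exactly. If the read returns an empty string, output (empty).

Answer: EKAC75

Derivation:
After 1 (read(6)): returned 'EKAC75', offset=6
After 2 (seek(-9, END)): offset=14
After 3 (seek(+4, CUR)): offset=18
After 4 (read(3)): returned 'NGR', offset=21
After 5 (seek(+3, CUR)): offset=23
After 6 (tell()): offset=23
After 7 (read(2)): returned '', offset=23
After 8 (read(2)): returned '', offset=23
After 9 (read(4)): returned '', offset=23
After 10 (seek(-2, CUR)): offset=21
After 11 (tell()): offset=21
After 12 (read(3)): returned 'IV', offset=23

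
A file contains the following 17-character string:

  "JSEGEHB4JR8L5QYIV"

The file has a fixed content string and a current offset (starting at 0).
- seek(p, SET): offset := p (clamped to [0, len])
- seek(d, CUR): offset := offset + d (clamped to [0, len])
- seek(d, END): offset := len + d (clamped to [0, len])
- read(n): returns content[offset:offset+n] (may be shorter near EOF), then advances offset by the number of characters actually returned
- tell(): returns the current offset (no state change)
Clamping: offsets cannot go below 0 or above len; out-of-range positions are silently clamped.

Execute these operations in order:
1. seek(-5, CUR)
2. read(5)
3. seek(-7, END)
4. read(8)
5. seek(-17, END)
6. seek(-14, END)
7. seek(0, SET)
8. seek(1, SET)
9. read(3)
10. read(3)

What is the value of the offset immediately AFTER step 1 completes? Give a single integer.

After 1 (seek(-5, CUR)): offset=0

Answer: 0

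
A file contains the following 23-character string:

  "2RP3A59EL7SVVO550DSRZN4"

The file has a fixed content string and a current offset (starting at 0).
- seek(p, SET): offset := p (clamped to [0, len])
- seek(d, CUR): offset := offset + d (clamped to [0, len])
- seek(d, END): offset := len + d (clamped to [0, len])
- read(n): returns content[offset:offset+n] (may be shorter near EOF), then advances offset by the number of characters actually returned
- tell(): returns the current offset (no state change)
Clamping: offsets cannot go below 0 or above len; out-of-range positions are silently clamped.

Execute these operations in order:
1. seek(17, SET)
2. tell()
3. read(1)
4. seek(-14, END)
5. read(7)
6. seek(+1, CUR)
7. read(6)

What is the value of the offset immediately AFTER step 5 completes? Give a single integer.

After 1 (seek(17, SET)): offset=17
After 2 (tell()): offset=17
After 3 (read(1)): returned 'D', offset=18
After 4 (seek(-14, END)): offset=9
After 5 (read(7)): returned '7SVVO55', offset=16

Answer: 16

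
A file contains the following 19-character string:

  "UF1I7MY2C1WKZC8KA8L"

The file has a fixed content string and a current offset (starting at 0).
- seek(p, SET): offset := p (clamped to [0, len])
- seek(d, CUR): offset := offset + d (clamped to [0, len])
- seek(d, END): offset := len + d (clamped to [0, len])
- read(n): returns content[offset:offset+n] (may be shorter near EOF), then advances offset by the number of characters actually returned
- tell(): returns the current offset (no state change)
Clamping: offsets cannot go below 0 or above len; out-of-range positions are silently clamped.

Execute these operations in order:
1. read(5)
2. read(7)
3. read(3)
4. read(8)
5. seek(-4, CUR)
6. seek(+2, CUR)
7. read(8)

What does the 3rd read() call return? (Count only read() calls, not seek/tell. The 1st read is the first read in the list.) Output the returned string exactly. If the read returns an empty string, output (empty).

Answer: ZC8

Derivation:
After 1 (read(5)): returned 'UF1I7', offset=5
After 2 (read(7)): returned 'MY2C1WK', offset=12
After 3 (read(3)): returned 'ZC8', offset=15
After 4 (read(8)): returned 'KA8L', offset=19
After 5 (seek(-4, CUR)): offset=15
After 6 (seek(+2, CUR)): offset=17
After 7 (read(8)): returned '8L', offset=19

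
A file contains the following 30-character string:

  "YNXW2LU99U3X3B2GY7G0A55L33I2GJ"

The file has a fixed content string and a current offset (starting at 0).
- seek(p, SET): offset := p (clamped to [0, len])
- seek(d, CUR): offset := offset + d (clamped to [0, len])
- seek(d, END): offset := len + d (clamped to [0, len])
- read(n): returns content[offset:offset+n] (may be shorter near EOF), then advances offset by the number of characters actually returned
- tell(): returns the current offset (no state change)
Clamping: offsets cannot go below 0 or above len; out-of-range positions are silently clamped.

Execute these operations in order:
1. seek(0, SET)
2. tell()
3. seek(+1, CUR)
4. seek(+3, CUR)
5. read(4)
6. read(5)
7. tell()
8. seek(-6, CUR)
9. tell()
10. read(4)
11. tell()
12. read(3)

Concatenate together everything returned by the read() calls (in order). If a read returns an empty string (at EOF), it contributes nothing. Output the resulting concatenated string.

Answer: 2LU99U3X399U3X3B

Derivation:
After 1 (seek(0, SET)): offset=0
After 2 (tell()): offset=0
After 3 (seek(+1, CUR)): offset=1
After 4 (seek(+3, CUR)): offset=4
After 5 (read(4)): returned '2LU9', offset=8
After 6 (read(5)): returned '9U3X3', offset=13
After 7 (tell()): offset=13
After 8 (seek(-6, CUR)): offset=7
After 9 (tell()): offset=7
After 10 (read(4)): returned '99U3', offset=11
After 11 (tell()): offset=11
After 12 (read(3)): returned 'X3B', offset=14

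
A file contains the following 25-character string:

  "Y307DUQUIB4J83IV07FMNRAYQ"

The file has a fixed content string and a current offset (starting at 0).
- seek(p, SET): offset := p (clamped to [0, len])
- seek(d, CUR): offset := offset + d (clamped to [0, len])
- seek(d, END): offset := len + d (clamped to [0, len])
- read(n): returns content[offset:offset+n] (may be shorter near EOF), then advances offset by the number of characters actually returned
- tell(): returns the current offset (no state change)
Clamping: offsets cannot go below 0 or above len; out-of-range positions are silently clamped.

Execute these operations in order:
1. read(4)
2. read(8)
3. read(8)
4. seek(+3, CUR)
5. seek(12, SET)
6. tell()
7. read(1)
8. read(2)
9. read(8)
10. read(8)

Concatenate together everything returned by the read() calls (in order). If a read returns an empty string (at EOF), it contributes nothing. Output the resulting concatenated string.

After 1 (read(4)): returned 'Y307', offset=4
After 2 (read(8)): returned 'DUQUIB4J', offset=12
After 3 (read(8)): returned '83IV07FM', offset=20
After 4 (seek(+3, CUR)): offset=23
After 5 (seek(12, SET)): offset=12
After 6 (tell()): offset=12
After 7 (read(1)): returned '8', offset=13
After 8 (read(2)): returned '3I', offset=15
After 9 (read(8)): returned 'V07FMNRA', offset=23
After 10 (read(8)): returned 'YQ', offset=25

Answer: Y307DUQUIB4J83IV07FM83IV07FMNRAYQ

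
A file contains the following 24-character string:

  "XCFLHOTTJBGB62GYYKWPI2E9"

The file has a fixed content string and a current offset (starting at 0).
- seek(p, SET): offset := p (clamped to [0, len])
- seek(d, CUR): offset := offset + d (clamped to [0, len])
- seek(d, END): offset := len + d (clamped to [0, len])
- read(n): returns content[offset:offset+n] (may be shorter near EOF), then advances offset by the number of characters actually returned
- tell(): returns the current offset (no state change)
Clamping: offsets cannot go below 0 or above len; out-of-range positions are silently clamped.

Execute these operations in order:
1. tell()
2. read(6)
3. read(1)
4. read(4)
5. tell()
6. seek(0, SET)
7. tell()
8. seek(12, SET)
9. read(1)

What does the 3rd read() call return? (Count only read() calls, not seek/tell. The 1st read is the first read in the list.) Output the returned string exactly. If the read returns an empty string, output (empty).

After 1 (tell()): offset=0
After 2 (read(6)): returned 'XCFLHO', offset=6
After 3 (read(1)): returned 'T', offset=7
After 4 (read(4)): returned 'TJBG', offset=11
After 5 (tell()): offset=11
After 6 (seek(0, SET)): offset=0
After 7 (tell()): offset=0
After 8 (seek(12, SET)): offset=12
After 9 (read(1)): returned '6', offset=13

Answer: TJBG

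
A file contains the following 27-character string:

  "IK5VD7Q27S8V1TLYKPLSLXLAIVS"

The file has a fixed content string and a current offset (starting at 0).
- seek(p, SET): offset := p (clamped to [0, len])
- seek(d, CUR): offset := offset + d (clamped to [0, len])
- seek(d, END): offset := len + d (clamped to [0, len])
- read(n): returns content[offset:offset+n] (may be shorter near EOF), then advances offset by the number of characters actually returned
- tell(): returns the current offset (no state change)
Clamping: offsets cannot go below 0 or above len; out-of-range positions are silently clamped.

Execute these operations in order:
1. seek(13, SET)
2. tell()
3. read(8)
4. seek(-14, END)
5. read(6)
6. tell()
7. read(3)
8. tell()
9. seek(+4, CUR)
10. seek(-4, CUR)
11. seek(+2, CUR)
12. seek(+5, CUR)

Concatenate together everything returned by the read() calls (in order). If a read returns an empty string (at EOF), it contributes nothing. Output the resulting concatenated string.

Answer: TLYKPLSLTLYKPLSLX

Derivation:
After 1 (seek(13, SET)): offset=13
After 2 (tell()): offset=13
After 3 (read(8)): returned 'TLYKPLSL', offset=21
After 4 (seek(-14, END)): offset=13
After 5 (read(6)): returned 'TLYKPL', offset=19
After 6 (tell()): offset=19
After 7 (read(3)): returned 'SLX', offset=22
After 8 (tell()): offset=22
After 9 (seek(+4, CUR)): offset=26
After 10 (seek(-4, CUR)): offset=22
After 11 (seek(+2, CUR)): offset=24
After 12 (seek(+5, CUR)): offset=27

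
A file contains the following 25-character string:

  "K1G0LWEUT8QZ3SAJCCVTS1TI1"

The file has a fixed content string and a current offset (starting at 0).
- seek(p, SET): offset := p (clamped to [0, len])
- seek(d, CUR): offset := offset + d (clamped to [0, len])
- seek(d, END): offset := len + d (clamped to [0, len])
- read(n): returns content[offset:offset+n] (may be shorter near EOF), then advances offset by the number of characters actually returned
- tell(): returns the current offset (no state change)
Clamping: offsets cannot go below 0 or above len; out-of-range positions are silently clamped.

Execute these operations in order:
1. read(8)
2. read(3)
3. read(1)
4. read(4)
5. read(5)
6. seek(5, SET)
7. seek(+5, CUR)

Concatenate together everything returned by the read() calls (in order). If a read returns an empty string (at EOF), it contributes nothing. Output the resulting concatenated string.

Answer: K1G0LWEUT8QZ3SAJCCVTS

Derivation:
After 1 (read(8)): returned 'K1G0LWEU', offset=8
After 2 (read(3)): returned 'T8Q', offset=11
After 3 (read(1)): returned 'Z', offset=12
After 4 (read(4)): returned '3SAJ', offset=16
After 5 (read(5)): returned 'CCVTS', offset=21
After 6 (seek(5, SET)): offset=5
After 7 (seek(+5, CUR)): offset=10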